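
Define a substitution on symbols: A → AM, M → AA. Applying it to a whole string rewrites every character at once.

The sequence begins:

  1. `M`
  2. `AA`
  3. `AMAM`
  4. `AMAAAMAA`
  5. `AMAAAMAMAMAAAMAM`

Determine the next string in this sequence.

AMAAAMAMAMAAAMAAAMAAAMAMAMAAAMAA

Applying the rule to each of the 16 symbols of AMAAAMAMAMAAAMAM gives the pieces AM AA AM AM AM AA AM AA AM AA AM AM AM AA AM AA, which concatenate to the answer.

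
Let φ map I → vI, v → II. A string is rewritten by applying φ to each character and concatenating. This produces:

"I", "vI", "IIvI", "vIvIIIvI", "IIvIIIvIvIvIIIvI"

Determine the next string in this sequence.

vIvIIIvIvIvIIIvIIIvIIIvIvIvIIIvI

φ(IIvIIIvIvIvIIIvI) expands symbol-by-symbol to vI vI II vI vI vI II vI II vI II vI vI vI II vI; joining the 16 pieces gives the next term.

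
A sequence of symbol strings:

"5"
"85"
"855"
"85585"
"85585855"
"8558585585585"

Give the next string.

This is a Fibonacci-style word recurrence s(k) = s(k−1)·s(k−2): e.g. 85·5 = 855.
So term 7 is 8558585585585·85585855.

855858558558585585855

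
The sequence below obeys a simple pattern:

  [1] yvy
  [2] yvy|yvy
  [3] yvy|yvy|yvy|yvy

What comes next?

yvy|yvy|yvy|yvy|yvy|yvy|yvy|yvy

s(k+1) = s(k)·|·s(k) — each term doubles the last with '|' between the halves.
So the next term is two copies of yvy|yvy|yvy|yvy with '|' between the halves.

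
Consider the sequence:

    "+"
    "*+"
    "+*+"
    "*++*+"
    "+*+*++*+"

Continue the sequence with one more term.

*++*++*+*++*+

From term 3 onward, concatenate the second-to-last term with the last: +·*+ = +*+, *+·+*+ = *++*+, …
So term 6 is *++*+·+*+*++*+.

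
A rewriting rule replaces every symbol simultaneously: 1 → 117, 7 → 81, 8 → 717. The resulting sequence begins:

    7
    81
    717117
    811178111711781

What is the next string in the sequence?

Replace each of the 15 characters of 811178111711781 in place — 717 117 117 117 81 717 117 117 117 81 117 117 81 717 117 — and concatenate.

717117117117817171171171178111711781717117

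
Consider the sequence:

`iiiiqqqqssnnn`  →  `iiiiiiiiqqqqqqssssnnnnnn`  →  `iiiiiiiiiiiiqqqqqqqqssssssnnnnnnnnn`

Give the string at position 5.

Each string has the form i^{4n} q^{2n+2} s^{2n} n^{3n} (n = 1, 2, …).
For term 5, n = 5, so the run lengths are 20, 12, 10, 15.

iiiiiiiiiiiiiiiiiiiiqqqqqqqqqqqqssssssssssnnnnnnnnnnnnnnn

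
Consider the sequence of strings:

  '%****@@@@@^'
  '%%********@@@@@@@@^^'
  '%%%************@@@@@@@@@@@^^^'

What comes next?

Term n consists of n %'s, followed by 4n *'s, followed by 3n+2 @'s, followed by n ^'s (n = 1, 2, …).
Setting n = 4 gives 4, 16, 14, 4 characters in each block.

%%%%****************@@@@@@@@@@@@@@^^^^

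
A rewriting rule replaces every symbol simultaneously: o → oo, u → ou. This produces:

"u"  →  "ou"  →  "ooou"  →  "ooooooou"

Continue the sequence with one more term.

Expanding ooooooou: o→oo, o→oo, o→oo, o→oo, o→oo, o→oo, o→oo, u→ou. Concatenated: oo oo oo oo oo oo oo ou.

ooooooooooooooou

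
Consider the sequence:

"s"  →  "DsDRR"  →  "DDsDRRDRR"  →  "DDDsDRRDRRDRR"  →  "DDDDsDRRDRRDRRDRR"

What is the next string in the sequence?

DDDDDsDRRDRRDRRDRRDRR

Every step adds D to the front and DRR to the end of the previous string.
One more step from DDDDsDRRDRRDRRDRR gives the answer.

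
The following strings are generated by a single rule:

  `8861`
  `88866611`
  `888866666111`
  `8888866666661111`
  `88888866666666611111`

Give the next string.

888888866666666666111111

Each string has the form 8^{n+1} 6^{2n-1} 1^{n} (n = 1, 2, …).
For the next term, n = 6, so the run lengths are 7, 11, 6.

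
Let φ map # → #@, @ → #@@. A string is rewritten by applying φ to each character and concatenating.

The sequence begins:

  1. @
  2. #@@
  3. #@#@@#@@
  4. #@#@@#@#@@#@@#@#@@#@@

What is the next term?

Rewriting the 21 symbols of #@#@@#@#@@#@@#@#@@#@@ one by one yields #@ #@@ #@ #@@ #@@ #@ #@@ #@ #@@ #@@ #@ #@@ #@@ #@ #@@ #@ #@@ #@@ #@ #@@ #@@; concatenated:

#@#@@#@#@@#@@#@#@@#@#@@#@@#@#@@#@@#@#@@#@#@@#@@#@#@@#@@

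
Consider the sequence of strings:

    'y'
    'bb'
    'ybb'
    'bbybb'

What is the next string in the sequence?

ybbbbybb

This is a Fibonacci-style word recurrence s(k) = s(k−2)·s(k−1): e.g. y·bb = ybb.
Continuing: ybb · bbybb gives term 5.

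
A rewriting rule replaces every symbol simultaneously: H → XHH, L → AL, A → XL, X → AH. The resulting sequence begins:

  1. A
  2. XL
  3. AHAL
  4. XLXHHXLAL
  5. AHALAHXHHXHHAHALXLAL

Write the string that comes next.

φ(AHALAHXHHXHHAHALXLAL) expands symbol-by-symbol to XL XHH XL AL XL XHH AH XHH XHH AH XHH XHH XL XHH XL AL AH AL XL AL; joining the 20 pieces gives the next term.

XLXHHXLALXLXHHAHXHHXHHAHXHHXHHXLXHHXLALAHALXLAL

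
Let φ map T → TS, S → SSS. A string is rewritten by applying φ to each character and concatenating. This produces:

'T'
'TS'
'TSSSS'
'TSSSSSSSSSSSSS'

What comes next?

TSSSSSSSSSSSSSSSSSSSSSSSSSSSSSSSSSSSSSSSS

Applying the rule to each of the 14 symbols of TSSSSSSSSSSSSS gives the pieces TS SSS SSS SSS SSS SSS SSS SSS SSS SSS SSS SSS SSS SSS, which concatenate to the answer.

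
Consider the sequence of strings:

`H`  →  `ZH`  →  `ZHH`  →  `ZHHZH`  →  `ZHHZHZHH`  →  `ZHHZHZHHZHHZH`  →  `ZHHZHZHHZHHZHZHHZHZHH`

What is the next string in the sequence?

From term 3 onward, concatenate the last term with the second-to-last: ZH·H = ZHH, ZHH·ZH = ZHHZH, …
Continuing: ZHHZHZHHZHHZHZHHZHZHH · ZHHZHZHHZHHZH gives term 8.

ZHHZHZHHZHHZHZHHZHZHHZHHZHZHHZHHZH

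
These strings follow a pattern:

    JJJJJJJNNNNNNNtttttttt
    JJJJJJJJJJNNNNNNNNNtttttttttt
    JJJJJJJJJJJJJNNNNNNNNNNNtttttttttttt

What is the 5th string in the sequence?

The n-th term is 3n-2 J's then 2n+1 N's then 2n+2 t's, where the shown terms are n = 3, 4, 5.
For term 5, n = 7, so the run lengths are 19, 15, 16.

JJJJJJJJJJJJJJJJJJJNNNNNNNNNNNNNNNtttttttttttttttt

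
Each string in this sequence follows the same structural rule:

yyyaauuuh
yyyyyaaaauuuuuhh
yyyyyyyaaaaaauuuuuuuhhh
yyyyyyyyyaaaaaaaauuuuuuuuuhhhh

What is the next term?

Each string has the form y^{2n+1} a^{2n} u^{2n+1} h^{n} (n = 1, 2, …).
At n = 5 the blocks have lengths 11, 10, 11, 5.

yyyyyyyyyyyaaaaaaaaaauuuuuuuuuuuhhhhh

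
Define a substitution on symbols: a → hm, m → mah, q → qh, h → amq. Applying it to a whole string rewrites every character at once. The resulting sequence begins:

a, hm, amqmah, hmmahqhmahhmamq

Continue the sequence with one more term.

Replace each of the 15 characters of hmmahqhmahhmamq in place — amq mah mah hm amq qh amq mah hm amq amq mah hm mah qh — and concatenate.

amqmahmahhmamqqhamqmahhmamqamqmahhmmahqh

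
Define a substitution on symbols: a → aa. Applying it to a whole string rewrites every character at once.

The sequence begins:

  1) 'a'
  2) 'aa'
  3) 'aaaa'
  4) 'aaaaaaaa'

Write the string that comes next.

Rewriting each symbol of aaaaaaaa: a→aa, a→aa, a→aa, a→aa, a→aa, a→aa, a→aa, a→aa, which concatenates to aa aa aa aa aa aa aa aa.

aaaaaaaaaaaaaaaa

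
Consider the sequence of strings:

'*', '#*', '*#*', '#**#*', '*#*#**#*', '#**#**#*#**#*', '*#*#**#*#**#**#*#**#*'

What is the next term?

#**#**#*#**#**#*#**#*#**#**#*#**#*

Each term (from the third on) is the two preceding terms concatenated in order: term 3 = *·#* = *#*.
So term 8 is #**#**#*#**#*·*#*#**#*#**#**#*#**#*.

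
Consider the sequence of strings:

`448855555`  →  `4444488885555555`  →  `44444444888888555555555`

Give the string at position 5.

The n-th term is 3n-1 4's then 2n 8's then 2n+3 5's (n = 1, 2, …).
At n = 5 the blocks have lengths 14, 10, 13.

4444444444444488888888885555555555555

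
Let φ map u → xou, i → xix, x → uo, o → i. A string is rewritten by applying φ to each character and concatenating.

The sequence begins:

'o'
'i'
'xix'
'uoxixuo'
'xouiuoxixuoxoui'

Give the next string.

Rewriting the 15 symbols of xouiuoxixuoxoui one by one yields uo i xou xix xou i uo xix uo xou i uo i xou xix; concatenated:

uoixouxixxouiuoxixuoxouiuoixouxix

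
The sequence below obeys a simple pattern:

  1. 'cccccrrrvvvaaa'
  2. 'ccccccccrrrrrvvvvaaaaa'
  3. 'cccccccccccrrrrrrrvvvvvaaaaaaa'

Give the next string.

ccccccccccccccrrrrrrrrrvvvvvvaaaaaaaaa

Reading off run lengths: c runs 5, 8, 11; r runs 3, 5, 7; v runs 3, 4, 5; a runs 3, 5, 7 — each is linear in n (n = 1, 2, …).
At n = 4 the blocks have lengths 14, 9, 6, 9.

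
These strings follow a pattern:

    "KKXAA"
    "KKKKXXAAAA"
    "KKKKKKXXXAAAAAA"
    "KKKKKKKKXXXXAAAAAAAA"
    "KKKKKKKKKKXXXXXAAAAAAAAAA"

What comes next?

KKKKKKKKKKKKXXXXXXAAAAAAAAAAAA

Each string has the form K^{2n} X^{n} A^{2n} (n = 1, 2, …).
For the next term, n = 6, so the run lengths are 12, 6, 12.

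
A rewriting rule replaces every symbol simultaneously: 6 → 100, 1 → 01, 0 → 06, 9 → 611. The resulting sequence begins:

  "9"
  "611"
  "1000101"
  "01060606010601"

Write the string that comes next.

Replace each of the 14 characters of 01060606010601 in place — 06 01 06 100 06 100 06 100 06 01 06 100 06 01 — and concatenate.

06010610006100061000601061000601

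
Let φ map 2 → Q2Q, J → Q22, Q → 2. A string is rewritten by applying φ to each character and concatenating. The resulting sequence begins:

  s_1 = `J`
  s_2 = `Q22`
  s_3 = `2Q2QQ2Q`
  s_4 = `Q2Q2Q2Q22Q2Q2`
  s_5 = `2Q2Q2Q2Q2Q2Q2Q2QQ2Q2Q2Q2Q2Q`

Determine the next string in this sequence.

Q2Q2Q2Q2Q2Q2Q2Q2Q2Q2Q2Q2Q2Q2Q2Q22Q2Q2Q2Q2Q2Q2Q2Q2Q2Q2

Replace each of the 27 characters of 2Q2Q2Q2Q2Q2Q2Q2QQ2Q2Q2Q2Q2Q in place — Q2Q 2 Q2Q 2 Q2Q 2 Q2Q 2 Q2Q 2 Q2Q 2 Q2Q 2 Q2Q 2 2 Q2Q 2 Q2Q 2 Q2Q 2 Q2Q 2 Q2Q 2 — and concatenate.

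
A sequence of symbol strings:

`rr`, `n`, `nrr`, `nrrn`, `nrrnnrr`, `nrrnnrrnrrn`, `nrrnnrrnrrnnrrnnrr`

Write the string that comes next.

Each term (from the third on) is the previous term followed by the one before it: term 3 = n·rr = nrr.
The next term joins nrrnnrrnrrnnrrnnrr and nrrnnrrnrrn.

nrrnnrrnrrnnrrnnrrnrrnnrrnrrn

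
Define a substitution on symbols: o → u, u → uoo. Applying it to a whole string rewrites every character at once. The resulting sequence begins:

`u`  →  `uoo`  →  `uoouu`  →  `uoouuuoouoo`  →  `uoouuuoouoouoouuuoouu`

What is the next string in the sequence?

uoouuuoouoouoouuuoouuuoouuuoouoouoouuuoouoo

φ(uoouuuoouoouoouuuoouu) expands symbol-by-symbol to uoo u u uoo uoo uoo u u uoo u u uoo u u uoo uoo uoo u u uoo uoo; joining the 21 pieces gives the next term.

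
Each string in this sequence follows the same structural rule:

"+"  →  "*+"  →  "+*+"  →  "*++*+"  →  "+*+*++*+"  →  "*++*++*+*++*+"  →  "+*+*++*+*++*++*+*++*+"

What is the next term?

*++*++*+*++*++*+*++*+*++*++*+*++*+

This is a Fibonacci-style word recurrence s(k) = s(k−2)·s(k−1): e.g. +·*+ = +*+.
The next term joins *++*++*+*++*+ and +*+*++*+*++*++*+*++*+.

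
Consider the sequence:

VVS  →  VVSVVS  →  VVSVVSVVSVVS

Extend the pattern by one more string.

VVSVVSVVSVVSVVSVVSVVSVVS

Each string is two copies of the previous one concatenated.
One more doubling of VVSVVSVVSVVS gives the answer.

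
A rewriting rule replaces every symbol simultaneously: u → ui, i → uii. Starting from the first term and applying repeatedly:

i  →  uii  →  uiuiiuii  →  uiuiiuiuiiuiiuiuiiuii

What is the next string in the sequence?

uiuiiuiuiiuiiuiuiiuiuiiuiiuiuiiuiiuiuiiuiuiiuiiuiuiiuii

φ(uiuiiuiuiiuiiuiuiiuii) expands symbol-by-symbol to ui uii ui uii uii ui uii ui uii uii ui uii uii ui uii ui uii uii ui uii uii; joining the 21 pieces gives the next term.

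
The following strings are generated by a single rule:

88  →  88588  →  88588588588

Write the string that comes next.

88588588588588588588588

Each string is two copies of the previous one joined by '5'.
So the next term is two copies of 88588588588 with '5' between the halves.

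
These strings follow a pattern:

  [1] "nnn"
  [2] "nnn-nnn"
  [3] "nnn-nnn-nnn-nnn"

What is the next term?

nnn-nnn-nnn-nnn-nnn-nnn-nnn-nnn

Each string is two copies of the previous one joined by '-'.
One more doubling of nnn-nnn-nnn-nnn gives the answer.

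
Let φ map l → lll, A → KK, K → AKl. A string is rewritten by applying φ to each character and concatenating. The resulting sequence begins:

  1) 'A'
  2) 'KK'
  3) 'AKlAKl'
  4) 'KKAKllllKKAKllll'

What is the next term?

AKlAKlKKAKlllllllllllllAKlAKlKKAKlllllllllllll

Replace each of the 16 characters of KKAKllllKKAKllll in place — AKl AKl KK AKl lll lll lll lll AKl AKl KK AKl lll lll lll lll — and concatenate.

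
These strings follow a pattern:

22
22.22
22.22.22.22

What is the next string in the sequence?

Every step duplicates the string with '.' between the halves.
Doubling 22.22.22.22 with '.' between the halves:

22.22.22.22.22.22.22.22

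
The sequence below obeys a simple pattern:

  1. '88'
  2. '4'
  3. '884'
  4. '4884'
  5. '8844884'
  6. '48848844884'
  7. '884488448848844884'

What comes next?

Each term (from the third on) is the two preceding terms concatenated in order: term 3 = 88·4 = 884.
So term 8 is 48848844884·884488448848844884.

48848844884884488448848844884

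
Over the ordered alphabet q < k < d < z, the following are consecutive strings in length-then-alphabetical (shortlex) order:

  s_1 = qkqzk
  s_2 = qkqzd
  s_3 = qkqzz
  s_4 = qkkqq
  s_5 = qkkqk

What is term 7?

Continuing the enumeration 2 steps past qkkqk: qkkqk → qkkqd → (answer).

qkkqz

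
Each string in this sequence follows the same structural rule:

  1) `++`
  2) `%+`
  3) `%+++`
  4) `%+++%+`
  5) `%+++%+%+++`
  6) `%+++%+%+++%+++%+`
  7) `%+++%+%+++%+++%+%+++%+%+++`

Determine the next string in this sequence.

Each term (from the third on) is the previous term followed by the one before it: term 3 = %+·++ = %+++.
The next term joins %+++%+%+++%+++%+%+++%+%+++ and %+++%+%+++%+++%+.

%+++%+%+++%+++%+%+++%+%+++%+++%+%+++%+++%+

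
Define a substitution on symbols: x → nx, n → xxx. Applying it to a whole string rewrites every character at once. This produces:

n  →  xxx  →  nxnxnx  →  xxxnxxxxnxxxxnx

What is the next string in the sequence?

Applying the rule to each of the 15 symbols of xxxnxxxxnxxxxnx gives the pieces nx nx nx xxx nx nx nx nx xxx nx nx nx nx xxx nx, which concatenate to the answer.

nxnxnxxxxnxnxnxnxxxxnxnxnxnxxxxnx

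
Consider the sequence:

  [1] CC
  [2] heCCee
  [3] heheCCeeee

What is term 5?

heheheheCCeeeeeeee

Every step adds he to the front and ee to the end of the previous string.
From heheCCeeee, 2 further steps: heheCCeeee → heheheCCeeeeee → (answer).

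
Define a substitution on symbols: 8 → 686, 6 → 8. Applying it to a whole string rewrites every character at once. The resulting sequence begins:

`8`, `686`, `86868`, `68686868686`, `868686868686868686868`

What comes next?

6868686868686868686868686868686868686868686

Applying the rule to each of the 21 symbols of 868686868686868686868 gives the pieces 686 8 686 8 686 8 686 8 686 8 686 8 686 8 686 8 686 8 686 8 686, which concatenate to the answer.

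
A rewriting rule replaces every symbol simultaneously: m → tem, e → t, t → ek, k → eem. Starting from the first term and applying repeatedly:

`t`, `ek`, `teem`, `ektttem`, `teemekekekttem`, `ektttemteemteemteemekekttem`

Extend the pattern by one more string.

Rewriting the 27 symbols of ektttemteemteemteemekekttem one by one yields t eem ek ek ek t tem ek t t tem ek t t tem ek t t tem t eem t eem ek ek t tem; concatenated:

teemekekekttemektttemektttemektttemteemteemekekttem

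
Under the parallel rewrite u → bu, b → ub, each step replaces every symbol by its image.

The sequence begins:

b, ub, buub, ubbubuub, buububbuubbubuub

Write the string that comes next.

φ(buububbuubbubuub) expands symbol-by-symbol to ub bu bu ub bu ub ub bu bu ub ub bu ub bu bu ub; joining the 16 pieces gives the next term.

ubbubuubbuububbubuububbuubbubuub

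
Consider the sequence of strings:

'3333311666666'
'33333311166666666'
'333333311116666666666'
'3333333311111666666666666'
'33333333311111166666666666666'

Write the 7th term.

3333333333311111111666666666666666666

Term n consists of n+2 3's, followed by n-1 1's, followed by 2n 6's, where the shown terms are n = 3, 4, 5, 6, 7.
Setting n = 9 gives 11, 8, 18 characters in each block.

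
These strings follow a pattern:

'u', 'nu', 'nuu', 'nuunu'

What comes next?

This is a Fibonacci-style word recurrence s(k) = s(k−1)·s(k−2): e.g. nu·u = nuu.
So term 5 is nuunu·nuu.

nuununuu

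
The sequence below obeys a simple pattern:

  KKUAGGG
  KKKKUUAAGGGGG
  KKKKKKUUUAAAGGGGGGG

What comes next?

KKKKKKKKUUUUAAAAGGGGGGGGG

Reading off run lengths: K runs 2, 4, 6; U runs 1, 2, 3; A runs 1, 2, 3; G runs 3, 5, 7 — each is linear in n (n = 1, 2, …).
Setting n = 4 gives 8, 4, 4, 9 characters in each block.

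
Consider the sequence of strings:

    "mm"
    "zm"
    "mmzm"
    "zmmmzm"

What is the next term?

mmzmzmmmzm

Each term (from the third on) is the two preceding terms concatenated in order: term 3 = mm·zm = mmzm.
The next term joins mmzm and zmmmzm.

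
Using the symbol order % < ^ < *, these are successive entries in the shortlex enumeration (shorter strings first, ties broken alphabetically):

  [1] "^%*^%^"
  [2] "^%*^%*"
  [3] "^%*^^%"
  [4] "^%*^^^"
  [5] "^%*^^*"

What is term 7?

^%*^*^

Stepping forward 2 times from ^%*^^*: ^%*^^* → ^%*^*%, then the target.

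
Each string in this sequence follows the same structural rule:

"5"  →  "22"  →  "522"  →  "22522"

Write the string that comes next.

52222522

Each term (from the third on) is the two preceding terms concatenated in order: term 3 = 5·22 = 522.
Continuing: 522 · 22522 gives term 5.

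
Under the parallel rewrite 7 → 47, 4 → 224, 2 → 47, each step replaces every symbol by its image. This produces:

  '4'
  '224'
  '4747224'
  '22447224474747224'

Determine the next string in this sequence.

47472242244747472242244722447224474747224

Applying the rule to each of the 17 symbols of 22447224474747224 gives the pieces 47 47 224 224 47 47 47 224 224 47 224 47 224 47 47 47 224, which concatenate to the answer.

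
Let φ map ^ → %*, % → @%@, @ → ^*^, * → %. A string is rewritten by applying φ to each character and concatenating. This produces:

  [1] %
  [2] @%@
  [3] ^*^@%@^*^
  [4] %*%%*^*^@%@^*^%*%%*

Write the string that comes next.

φ(%*%%*^*^@%@^*^%*%%*) expands symbol-by-symbol to @%@ % @%@ @%@ % %* % %* ^*^ @%@ ^*^ %* % %* @%@ % @%@ @%@ %; joining the 19 pieces gives the next term.

@%@%@%@@%@%%*%%*^*^@%@^*^%*%%*@%@%@%@@%@%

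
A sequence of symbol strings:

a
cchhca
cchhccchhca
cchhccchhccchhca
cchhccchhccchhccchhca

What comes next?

Each term is the previous one with cchhc prepended.
So the next term is cchhc·cchhccchhccchhccchhca.

cchhccchhccchhccchhccchhca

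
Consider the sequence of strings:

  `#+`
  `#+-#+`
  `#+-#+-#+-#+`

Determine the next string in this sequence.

Every step duplicates the string with '-' between the halves.
So the next term is two copies of #+-#+-#+-#+ with '-' between the halves.

#+-#+-#+-#+-#+-#+-#+-#+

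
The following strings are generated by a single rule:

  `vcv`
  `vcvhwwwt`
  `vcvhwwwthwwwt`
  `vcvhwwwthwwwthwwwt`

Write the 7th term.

vcvhwwwthwwwthwwwthwwwthwwwthwwwt

The strings grow by a fixed suffix hwwwt each time.
From vcvhwwwthwwwthwwwt, 3 further steps: vcvhwwwthwwwthwwwt → vcvhwwwthwwwthwwwthwwwt → vcvhwwwthwwwthwwwthwwwthwwwt → (answer).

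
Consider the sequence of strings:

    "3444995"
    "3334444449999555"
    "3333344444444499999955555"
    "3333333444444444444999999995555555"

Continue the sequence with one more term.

Each string has the form 3^{2n-1} 4^{3n} 9^{2n} 5^{2n-1} (n = 1, 2, …).
At n = 5 the blocks have lengths 9, 15, 10, 9.

3333333334444444444444449999999999555555555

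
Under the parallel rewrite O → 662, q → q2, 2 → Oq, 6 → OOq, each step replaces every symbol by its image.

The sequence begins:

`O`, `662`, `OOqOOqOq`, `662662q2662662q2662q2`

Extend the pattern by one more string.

Rewriting the 21 symbols of 662662q2662662q2662q2 one by one yields OOq OOq Oq OOq OOq Oq q2 Oq OOq OOq Oq OOq OOq Oq q2 Oq OOq OOq Oq q2 Oq; concatenated:

OOqOOqOqOOqOOqOqq2OqOOqOOqOqOOqOOqOqq2OqOOqOOqOqq2Oq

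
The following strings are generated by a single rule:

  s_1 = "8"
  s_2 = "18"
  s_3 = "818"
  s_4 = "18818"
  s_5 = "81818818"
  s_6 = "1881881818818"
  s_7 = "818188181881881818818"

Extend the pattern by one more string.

1881881818818818188181881881818818

This is a Fibonacci-style word recurrence s(k) = s(k−2)·s(k−1): e.g. 8·18 = 818.
Continuing: 1881881818818 · 818188181881881818818 gives term 8.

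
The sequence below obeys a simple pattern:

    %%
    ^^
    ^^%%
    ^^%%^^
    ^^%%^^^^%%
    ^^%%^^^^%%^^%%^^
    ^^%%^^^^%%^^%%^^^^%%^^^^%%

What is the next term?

This is a Fibonacci-style word recurrence s(k) = s(k−1)·s(k−2): e.g. ^^·%% = ^^%%.
Continuing: ^^%%^^^^%%^^%%^^^^%%^^^^%% · ^^%%^^^^%%^^%%^^ gives term 8.

^^%%^^^^%%^^%%^^^^%%^^^^%%^^%%^^^^%%^^%%^^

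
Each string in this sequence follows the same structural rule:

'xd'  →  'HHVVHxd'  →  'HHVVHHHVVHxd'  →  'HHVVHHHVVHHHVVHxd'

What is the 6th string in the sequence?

HHVVHHHVVHHHVVHHHVVHHHVVHxd

The strings grow by a fixed prefix HHVVH each time.
From HHVVHHHVVHHHVVHxd, 2 further steps: HHVVHHHVVHHHVVHxd → HHVVHHHVVHHHVVHHHVVHxd → (answer).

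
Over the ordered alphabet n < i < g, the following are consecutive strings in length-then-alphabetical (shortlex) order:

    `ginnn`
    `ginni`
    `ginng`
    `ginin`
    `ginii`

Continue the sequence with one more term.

Find the rightmost character of ginii below g, bump it to the next letter, and reset everything to its right to n.

ginig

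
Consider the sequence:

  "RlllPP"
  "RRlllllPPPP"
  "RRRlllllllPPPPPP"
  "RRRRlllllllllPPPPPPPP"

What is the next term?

RRRRRlllllllllllPPPPPPPPPP

Each string has the form R^{n} l^{2n+1} P^{2n} (n = 1, 2, …).
For the next term, n = 5, so the run lengths are 5, 11, 10.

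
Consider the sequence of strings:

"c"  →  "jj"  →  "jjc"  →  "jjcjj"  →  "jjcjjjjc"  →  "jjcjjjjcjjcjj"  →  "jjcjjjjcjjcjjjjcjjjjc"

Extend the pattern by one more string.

From term 3 onward, concatenate the last term with the second-to-last: jj·c = jjc, jjc·jj = jjcjj, …
The next term joins jjcjjjjcjjcjjjjcjjjjc and jjcjjjjcjjcjj.

jjcjjjjcjjcjjjjcjjjjcjjcjjjjcjjcjj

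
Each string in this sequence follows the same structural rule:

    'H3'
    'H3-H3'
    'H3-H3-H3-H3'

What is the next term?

Every step duplicates the string with '-' between the halves.
Doubling H3-H3-H3-H3 with '-' between the halves:

H3-H3-H3-H3-H3-H3-H3-H3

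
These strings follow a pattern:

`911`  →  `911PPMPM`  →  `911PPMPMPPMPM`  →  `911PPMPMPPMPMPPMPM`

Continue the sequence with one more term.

911PPMPMPPMPMPPMPMPPMPM

Every step adds PPMPM to the end: s(k+1) = s(k)·PPMPM.
So the next term is 911PPMPMPPMPMPPMPM·PPMPM.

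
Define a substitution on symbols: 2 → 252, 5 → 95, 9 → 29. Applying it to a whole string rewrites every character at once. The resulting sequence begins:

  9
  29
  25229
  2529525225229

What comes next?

Applying the rule to each of the 13 symbols of 2529525225229 gives the pieces 252 95 252 29 95 252 95 252 252 95 252 252 29, which concatenate to the answer.

252952522995252952522529525225229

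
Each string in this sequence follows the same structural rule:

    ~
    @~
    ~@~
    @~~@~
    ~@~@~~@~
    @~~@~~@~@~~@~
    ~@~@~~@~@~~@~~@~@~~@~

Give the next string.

Each term (from the third on) is the two preceding terms concatenated in order: term 3 = ~·@~ = ~@~.
Continuing: @~~@~~@~@~~@~ · ~@~@~~@~@~~@~~@~@~~@~ gives term 8.

@~~@~~@~@~~@~~@~@~~@~@~~@~~@~@~~@~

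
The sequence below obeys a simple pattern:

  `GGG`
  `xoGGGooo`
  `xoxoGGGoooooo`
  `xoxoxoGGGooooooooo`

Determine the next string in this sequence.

Each term wraps the previous one in xo on the left and ooo on the right.
Applying this once more to xoxoxoGGGooooooooo:

xoxoxoxoGGGoooooooooooo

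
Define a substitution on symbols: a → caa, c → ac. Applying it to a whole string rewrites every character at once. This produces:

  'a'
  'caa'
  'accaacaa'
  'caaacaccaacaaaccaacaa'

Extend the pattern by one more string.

Applying the rule to each of the 21 symbols of caaacaccaacaaaccaacaa gives the pieces ac caa caa caa ac caa ac ac caa caa ac caa caa caa ac ac caa caa ac caa caa, which concatenate to the answer.

accaacaacaaaccaaacaccaacaaaccaacaacaaacaccaacaaaccaacaa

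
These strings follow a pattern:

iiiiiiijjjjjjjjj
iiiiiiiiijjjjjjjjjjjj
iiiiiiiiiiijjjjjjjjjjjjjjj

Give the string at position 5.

iiiiiiiiiiiiiiijjjjjjjjjjjjjjjjjjjjj

Each string has the form i^{2n+1} j^{3n}, where the shown terms are n = 3, 4, 5.
At n = 7 the blocks have lengths 15, 21.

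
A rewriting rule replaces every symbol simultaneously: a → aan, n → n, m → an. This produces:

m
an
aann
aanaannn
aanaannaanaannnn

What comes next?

Rewriting the 16 symbols of aanaannaanaannnn one by one yields aan aan n aan aan n n aan aan n aan aan n n n n; concatenated:

aanaannaanaannnaanaannaanaannnnn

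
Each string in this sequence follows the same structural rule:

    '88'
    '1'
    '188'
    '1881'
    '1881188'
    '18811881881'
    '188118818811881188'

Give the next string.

18811881881188118818811881881

This is a Fibonacci-style word recurrence s(k) = s(k−1)·s(k−2): e.g. 1·88 = 188.
The next term joins 188118818811881188 and 18811881881.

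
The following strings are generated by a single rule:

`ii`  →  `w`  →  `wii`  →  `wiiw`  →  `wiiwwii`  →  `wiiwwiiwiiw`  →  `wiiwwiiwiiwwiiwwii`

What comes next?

This is a Fibonacci-style word recurrence s(k) = s(k−1)·s(k−2): e.g. w·ii = wii.
Continuing: wiiwwiiwiiwwiiwwii · wiiwwiiwiiw gives term 8.

wiiwwiiwiiwwiiwwiiwiiwwiiwiiw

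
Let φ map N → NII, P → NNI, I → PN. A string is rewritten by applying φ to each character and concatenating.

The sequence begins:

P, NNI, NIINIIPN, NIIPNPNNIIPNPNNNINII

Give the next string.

NIIPNPNNNINIINNINIINIIPNPNNNINIINNINIINIINIIPNNIIPNPN

Replace each of the 20 characters of NIIPNPNNIIPNPNNNINII in place — NII PN PN NNI NII NNI NII NII PN PN NNI NII NNI NII NII NII PN NII PN PN — and concatenate.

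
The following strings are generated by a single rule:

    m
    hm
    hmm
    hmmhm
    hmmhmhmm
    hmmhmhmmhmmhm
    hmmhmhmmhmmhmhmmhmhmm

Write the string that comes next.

hmmhmhmmhmmhmhmmhmhmmhmmhmhmmhmmhm

This is a Fibonacci-style word recurrence s(k) = s(k−1)·s(k−2): e.g. hm·m = hmm.
So term 8 is hmmhmhmmhmmhmhmmhmhmm·hmmhmhmmhmmhm.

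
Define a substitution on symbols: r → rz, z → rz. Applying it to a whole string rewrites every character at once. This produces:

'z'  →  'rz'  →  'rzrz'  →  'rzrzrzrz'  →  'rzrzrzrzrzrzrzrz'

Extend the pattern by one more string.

φ(rzrzrzrzrzrzrzrz) expands symbol-by-symbol to rz rz rz rz rz rz rz rz rz rz rz rz rz rz rz rz; joining the 16 pieces gives the next term.

rzrzrzrzrzrzrzrzrzrzrzrzrzrzrzrz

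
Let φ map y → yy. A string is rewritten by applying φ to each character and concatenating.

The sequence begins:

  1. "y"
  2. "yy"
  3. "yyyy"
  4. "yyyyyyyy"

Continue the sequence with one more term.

yyyyyyyyyyyyyyyy

Rewriting each symbol of yyyyyyyy: y→yy, y→yy, y→yy, y→yy, y→yy, y→yy, y→yy, y→yy, which concatenates to yy yy yy yy yy yy yy yy.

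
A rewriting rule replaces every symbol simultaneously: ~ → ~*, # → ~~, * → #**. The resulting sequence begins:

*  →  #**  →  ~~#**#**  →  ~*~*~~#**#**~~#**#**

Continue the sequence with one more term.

Rewriting the 20 symbols of ~*~*~~#**#**~~#**#** one by one yields ~* #** ~* #** ~* ~* ~~ #** #** ~~ #** #** ~* ~* ~~ #** #** ~~ #** #**; concatenated:

~*#**~*#**~*~*~~#**#**~~#**#**~*~*~~#**#**~~#**#**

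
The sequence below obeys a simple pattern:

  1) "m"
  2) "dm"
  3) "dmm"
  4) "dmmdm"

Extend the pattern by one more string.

This is a Fibonacci-style word recurrence s(k) = s(k−1)·s(k−2): e.g. dm·m = dmm.
The next term joins dmmdm and dmm.

dmmdmdmm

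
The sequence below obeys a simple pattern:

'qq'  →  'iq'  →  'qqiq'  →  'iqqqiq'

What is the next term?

qqiqiqqqiq

From term 3 onward, concatenate the second-to-last term with the last: qq·iq = qqiq, iq·qqiq = iqqqiq, …
So term 5 is qqiq·iqqqiq.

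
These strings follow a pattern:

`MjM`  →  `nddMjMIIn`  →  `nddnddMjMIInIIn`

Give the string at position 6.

nddnddnddnddnddMjMIInIInIInIInIIn

Each term wraps the previous one in ndd on the left and IIn on the right.
From nddnddMjMIInIIn, 3 further steps: nddnddMjMIInIIn → nddnddnddMjMIInIInIIn → nddnddnddnddMjMIInIInIInIIn → (answer).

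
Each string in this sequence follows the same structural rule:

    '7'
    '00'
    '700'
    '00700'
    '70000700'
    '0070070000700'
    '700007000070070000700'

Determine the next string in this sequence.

This is a Fibonacci-style word recurrence s(k) = s(k−2)·s(k−1): e.g. 7·00 = 700.
Continuing: 0070070000700 · 700007000070070000700 gives term 8.

0070070000700700007000070070000700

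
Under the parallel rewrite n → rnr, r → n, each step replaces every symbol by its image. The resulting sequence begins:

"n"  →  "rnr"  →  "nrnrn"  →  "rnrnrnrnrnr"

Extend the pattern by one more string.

Rewriting each symbol of rnrnrnrnrnr: r→n, n→rnr, r→n, n→rnr, r→n, n→rnr, r→n, n→rnr, r→n, n→rnr, r→n, which concatenates to n rnr n rnr n rnr n rnr n rnr n.

nrnrnrnrnrnrnrnrnrnrn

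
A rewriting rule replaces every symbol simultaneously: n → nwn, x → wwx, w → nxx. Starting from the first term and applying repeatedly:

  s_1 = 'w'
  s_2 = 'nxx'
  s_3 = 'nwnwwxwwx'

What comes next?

Rewriting each symbol of nwnwwxwwx: n→nwn, w→nxx, n→nwn, w→nxx, w→nxx, x→wwx, w→nxx, w→nxx, x→wwx, which concatenates to nwn nxx nwn nxx nxx wwx nxx nxx wwx.

nwnnxxnwnnxxnxxwwxnxxnxxwwx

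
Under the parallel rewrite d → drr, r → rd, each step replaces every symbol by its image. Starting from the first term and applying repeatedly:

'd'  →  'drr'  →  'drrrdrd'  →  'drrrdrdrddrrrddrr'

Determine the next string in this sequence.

Applying the rule to each of the 17 symbols of drrrdrdrddrrrddrr gives the pieces drr rd rd rd drr rd drr rd drr drr rd rd rd drr drr rd rd, which concatenate to the answer.

drrrdrdrddrrrddrrrddrrdrrrdrdrddrrdrrrdrd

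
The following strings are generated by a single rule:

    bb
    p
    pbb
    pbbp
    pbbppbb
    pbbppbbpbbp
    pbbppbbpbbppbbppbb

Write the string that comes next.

Each term (from the third on) is the previous term followed by the one before it: term 3 = p·bb = pbb.
Continuing: pbbppbbpbbppbbppbb · pbbppbbpbbp gives term 8.

pbbppbbpbbppbbppbbpbbppbbpbbp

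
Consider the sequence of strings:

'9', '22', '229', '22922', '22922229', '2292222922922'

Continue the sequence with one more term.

229222292292222922229

Each term (from the third on) is the previous term followed by the one before it: term 3 = 22·9 = 229.
The next term joins 2292222922922 and 22922229.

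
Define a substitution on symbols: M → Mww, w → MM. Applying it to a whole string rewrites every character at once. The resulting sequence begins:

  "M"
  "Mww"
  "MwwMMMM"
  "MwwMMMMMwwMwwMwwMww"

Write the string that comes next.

Rewriting the 19 symbols of MwwMMMMMwwMwwMwwMww one by one yields Mww MM MM Mww Mww Mww Mww Mww MM MM Mww MM MM Mww MM MM Mww MM MM; concatenated:

MwwMMMMMwwMwwMwwMwwMwwMMMMMwwMMMMMwwMMMMMwwMMMM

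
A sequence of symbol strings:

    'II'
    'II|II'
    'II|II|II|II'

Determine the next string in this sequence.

Each string is two copies of the previous one joined by '|'.
Doubling II|II|II|II with '|' between the halves:

II|II|II|II|II|II|II|II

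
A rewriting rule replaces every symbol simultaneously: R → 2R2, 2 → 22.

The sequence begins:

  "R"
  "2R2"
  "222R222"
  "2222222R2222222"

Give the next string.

222222222222222R222222222222222

Replace each of the 15 characters of 2222222R2222222 in place — 22 22 22 22 22 22 22 2R2 22 22 22 22 22 22 22 — and concatenate.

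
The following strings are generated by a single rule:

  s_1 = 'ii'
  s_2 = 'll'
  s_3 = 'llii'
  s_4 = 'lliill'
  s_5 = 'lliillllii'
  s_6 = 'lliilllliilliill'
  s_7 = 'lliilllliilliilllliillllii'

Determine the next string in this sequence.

lliilllliilliilllliilllliilliilllliilliill

This is a Fibonacci-style word recurrence s(k) = s(k−1)·s(k−2): e.g. ll·ii = llii.
Continuing: lliilllliilliilllliillllii · lliilllliilliill gives term 8.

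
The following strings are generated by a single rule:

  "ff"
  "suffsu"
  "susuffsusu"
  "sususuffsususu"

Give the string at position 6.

sususususuffsususususu

Each term wraps the previous one in su on the left and su on the right.
From sususuffsususu, 2 further steps: sususuffsususu → susususuffsusususu → (answer).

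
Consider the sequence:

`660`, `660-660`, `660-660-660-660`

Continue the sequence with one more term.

660-660-660-660-660-660-660-660

s(k+1) = s(k)·-·s(k) — each term doubles the last with '-' between the halves.
One more doubling of 660-660-660-660 gives the answer.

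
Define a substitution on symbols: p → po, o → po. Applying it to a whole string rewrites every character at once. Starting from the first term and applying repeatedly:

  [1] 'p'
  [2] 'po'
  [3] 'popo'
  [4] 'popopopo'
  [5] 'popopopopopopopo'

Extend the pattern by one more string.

popopopopopopopopopopopopopopopo

Replace each of the 16 characters of popopopopopopopo in place — po po po po po po po po po po po po po po po po — and concatenate.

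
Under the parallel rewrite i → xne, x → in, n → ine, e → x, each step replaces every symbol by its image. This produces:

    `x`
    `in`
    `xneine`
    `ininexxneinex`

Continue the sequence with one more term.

xneinexneinexinininexxneinexin

Applying the rule to each of the 13 symbols of ininexxneinex gives the pieces xne ine xne ine x in in ine x xne ine x in, which concatenate to the answer.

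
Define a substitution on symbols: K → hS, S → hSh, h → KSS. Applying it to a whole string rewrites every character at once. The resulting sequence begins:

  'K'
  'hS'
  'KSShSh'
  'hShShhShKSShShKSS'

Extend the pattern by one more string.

KSShShKSShShKSSKSShShKSShShShhShKSShShKSShShShhSh

Replace each of the 17 characters of hShShhShKSShShKSS in place — KSS hSh KSS hSh KSS KSS hSh KSS hS hSh hSh KSS hSh KSS hS hSh hSh — and concatenate.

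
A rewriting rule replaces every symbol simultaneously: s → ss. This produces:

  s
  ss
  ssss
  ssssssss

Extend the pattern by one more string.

Rewriting each symbol of ssssssss: s→ss, s→ss, s→ss, s→ss, s→ss, s→ss, s→ss, s→ss, which concatenates to ss ss ss ss ss ss ss ss.

ssssssssssssssss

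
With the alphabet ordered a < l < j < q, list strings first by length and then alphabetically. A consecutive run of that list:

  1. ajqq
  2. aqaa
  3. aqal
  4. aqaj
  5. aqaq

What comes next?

The successor of aqaq increments the rightmost position that isn't already q and resets every position after it to a.

aqla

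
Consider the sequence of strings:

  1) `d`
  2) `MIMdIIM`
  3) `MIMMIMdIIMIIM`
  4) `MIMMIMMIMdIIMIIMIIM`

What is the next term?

Every step adds MIM to the front and IIM to the end of the previous string.
Applying this once more to MIMMIMMIMdIIMIIMIIM:

MIMMIMMIMMIMdIIMIIMIIMIIM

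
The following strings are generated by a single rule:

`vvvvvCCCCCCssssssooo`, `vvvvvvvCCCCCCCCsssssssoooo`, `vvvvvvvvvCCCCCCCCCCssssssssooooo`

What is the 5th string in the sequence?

vvvvvvvvvvvvvCCCCCCCCCCCCCCssssssssssooooooo

Reading off run lengths: v runs 5, 7, 9; C runs 6, 8, 10; s runs 6, 7, 8; o runs 3, 4, 5 — each is linear in n, where the shown terms are n = 3, 4, 5.
Setting n = 7 gives 13, 14, 10, 7 characters in each block.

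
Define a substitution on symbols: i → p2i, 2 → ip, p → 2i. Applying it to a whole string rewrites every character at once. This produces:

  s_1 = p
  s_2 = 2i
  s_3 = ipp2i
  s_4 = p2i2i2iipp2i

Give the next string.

2iipp2iipp2iipp2ip2i2i2iipp2i

Apply φ to p2i2i2iipp2i symbol by symbol: p→2i, 2→ip, i→p2i, 2→ip, i→p2i, 2→ip, i→p2i, i→p2i, p→2i, p→2i, 2→ip, i→p2i; joined: 2i ip p2i ip p2i ip p2i p2i 2i 2i ip p2i.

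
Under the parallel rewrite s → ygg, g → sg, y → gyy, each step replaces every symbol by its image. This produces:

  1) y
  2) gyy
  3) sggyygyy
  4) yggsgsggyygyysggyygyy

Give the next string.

Replace each of the 21 characters of yggsgsggyygyysggyygyy in place — gyy sg sg ygg sg ygg sg sg gyy gyy sg gyy gyy ygg sg sg gyy gyy sg gyy gyy — and concatenate.

gyysgsgyggsgyggsgsggyygyysggyygyyyggsgsggyygyysggyygyy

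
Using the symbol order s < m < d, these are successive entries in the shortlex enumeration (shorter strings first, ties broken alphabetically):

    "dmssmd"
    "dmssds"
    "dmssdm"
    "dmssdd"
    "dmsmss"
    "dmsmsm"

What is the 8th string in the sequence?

dmsmms

Continuing the enumeration 2 steps past dmsmsm: dmsmsm → dmsmsd → (answer).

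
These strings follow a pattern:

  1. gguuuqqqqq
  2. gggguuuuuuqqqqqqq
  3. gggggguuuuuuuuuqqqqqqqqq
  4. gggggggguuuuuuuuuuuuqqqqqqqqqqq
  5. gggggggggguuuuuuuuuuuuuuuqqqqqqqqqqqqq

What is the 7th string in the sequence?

Reading off run lengths: g runs 2, 4, 6, 8, 10; u runs 3, 6, 9, 12, 15; q runs 5, 7, 9, 11, 13 — each is linear in n (n = 1, 2, …).
At n = 7 the blocks have lengths 14, 21, 17.

gggggggggggggguuuuuuuuuuuuuuuuuuuuuqqqqqqqqqqqqqqqqq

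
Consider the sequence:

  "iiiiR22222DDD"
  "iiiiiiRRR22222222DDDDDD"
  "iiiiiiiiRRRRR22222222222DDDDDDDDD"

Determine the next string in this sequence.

iiiiiiiiiiRRRRRRR22222222222222DDDDDDDDDDDD

Reading off run lengths: i runs 4, 6, 8; R runs 1, 3, 5; 2 runs 5, 8, 11; D runs 3, 6, 9 — each is linear in n (n = 1, 2, …).
For the next term, n = 4, so the run lengths are 10, 7, 14, 12.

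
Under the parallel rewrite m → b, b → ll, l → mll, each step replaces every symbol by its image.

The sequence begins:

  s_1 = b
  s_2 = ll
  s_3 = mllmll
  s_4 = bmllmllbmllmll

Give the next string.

Replace each of the 14 characters of bmllmllbmllmll in place — ll b mll mll b mll mll ll b mll mll b mll mll — and concatenate.

llbmllmllbmllmllllbmllmllbmllmll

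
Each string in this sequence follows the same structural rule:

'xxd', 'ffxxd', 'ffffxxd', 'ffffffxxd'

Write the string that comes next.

ffffffffxxd

Each term is the previous one with ff prepended.
So the next term is ff·ffffffxxd.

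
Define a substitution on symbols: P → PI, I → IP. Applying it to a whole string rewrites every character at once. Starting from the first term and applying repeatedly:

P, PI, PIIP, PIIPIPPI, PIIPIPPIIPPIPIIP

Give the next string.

φ(PIIPIPPIIPPIPIIP) expands symbol-by-symbol to PI IP IP PI IP PI PI IP IP PI PI IP PI IP IP PI; joining the 16 pieces gives the next term.

PIIPIPPIIPPIPIIPIPPIPIIPPIIPIPPI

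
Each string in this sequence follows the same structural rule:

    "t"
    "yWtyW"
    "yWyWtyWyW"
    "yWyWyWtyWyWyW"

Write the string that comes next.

Each term wraps the previous one in yW on the left and yW on the right.
So the next term is yW·yWyWyWtyWyWyW·yW.

yWyWyWyWtyWyWyWyW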